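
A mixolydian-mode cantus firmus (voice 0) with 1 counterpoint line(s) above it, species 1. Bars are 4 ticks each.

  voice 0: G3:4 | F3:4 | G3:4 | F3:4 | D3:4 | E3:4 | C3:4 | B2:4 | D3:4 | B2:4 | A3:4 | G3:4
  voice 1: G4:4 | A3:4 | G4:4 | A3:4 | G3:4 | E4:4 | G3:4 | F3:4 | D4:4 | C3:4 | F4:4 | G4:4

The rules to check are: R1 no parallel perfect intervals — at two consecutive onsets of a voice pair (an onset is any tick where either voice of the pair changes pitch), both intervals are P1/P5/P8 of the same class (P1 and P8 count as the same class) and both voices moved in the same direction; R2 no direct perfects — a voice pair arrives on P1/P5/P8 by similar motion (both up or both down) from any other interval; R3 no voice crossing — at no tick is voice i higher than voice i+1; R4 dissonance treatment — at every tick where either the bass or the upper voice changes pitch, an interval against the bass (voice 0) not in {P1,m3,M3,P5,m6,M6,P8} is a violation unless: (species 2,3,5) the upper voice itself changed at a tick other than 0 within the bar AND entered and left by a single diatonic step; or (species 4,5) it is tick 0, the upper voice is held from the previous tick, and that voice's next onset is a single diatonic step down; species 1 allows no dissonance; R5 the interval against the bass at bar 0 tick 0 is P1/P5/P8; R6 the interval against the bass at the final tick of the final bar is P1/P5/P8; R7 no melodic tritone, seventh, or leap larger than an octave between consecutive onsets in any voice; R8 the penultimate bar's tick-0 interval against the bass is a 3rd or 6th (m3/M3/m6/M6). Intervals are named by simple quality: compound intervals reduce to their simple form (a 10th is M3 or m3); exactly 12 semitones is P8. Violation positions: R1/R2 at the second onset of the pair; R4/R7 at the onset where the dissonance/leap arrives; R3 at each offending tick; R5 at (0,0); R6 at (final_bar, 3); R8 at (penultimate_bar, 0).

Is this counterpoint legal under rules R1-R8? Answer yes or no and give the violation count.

No (13 violations)

bar 0: v0=G3 v1=G4 (P8)
bar 1: v0=F3 v1=A3 (M3)
bar 2: v0=G3 v1=G4 (P8)
bar 3: v0=F3 v1=A3 (M3)
bar 4: v0=D3 v1=G3 (P4)
bar 5: v0=E3 v1=E4 (P8)
bar 6: v0=C3 v1=G3 (P5)
bar 7: v0=B2 v1=F3 (TT)
bar 8: v0=D3 v1=D4 (P8)
bar 9: v0=B2 v1=C3 (m2)
bar 10: v0=A3 v1=F4 (m6)
bar 11: v0=G3 v1=G4 (P8)
  R7 @ bar1.0: G4->A3 leap 10st
  R2 @ bar2.0: F3/A3 M3 -> G3/G4 P8 similar
  R7 @ bar2.0: A3->G4 leap 10st
  R7 @ bar3.0: G4->A3 leap 10st
  R4 @ bar4.0: D3/G3 P4 untreated
  R2 @ bar5.0: D3/G3 P4 -> E3/E4 P8 similar
  R2 @ bar6.0: E3/E4 P8 -> C3/G3 P5 similar
  R4 @ bar7.0: B2/F3 TT untreated
  R2 @ bar8.0: B2/F3 TT -> D3/D4 P8 similar
  R4 @ bar9.0: B2/C3 m2 untreated
  R7 @ bar9.0: D4->C3 leap 14st
  R7 @ bar10.0: B2->A3 leap 10st
  R7 @ bar10.0: C3->F4 leap 17st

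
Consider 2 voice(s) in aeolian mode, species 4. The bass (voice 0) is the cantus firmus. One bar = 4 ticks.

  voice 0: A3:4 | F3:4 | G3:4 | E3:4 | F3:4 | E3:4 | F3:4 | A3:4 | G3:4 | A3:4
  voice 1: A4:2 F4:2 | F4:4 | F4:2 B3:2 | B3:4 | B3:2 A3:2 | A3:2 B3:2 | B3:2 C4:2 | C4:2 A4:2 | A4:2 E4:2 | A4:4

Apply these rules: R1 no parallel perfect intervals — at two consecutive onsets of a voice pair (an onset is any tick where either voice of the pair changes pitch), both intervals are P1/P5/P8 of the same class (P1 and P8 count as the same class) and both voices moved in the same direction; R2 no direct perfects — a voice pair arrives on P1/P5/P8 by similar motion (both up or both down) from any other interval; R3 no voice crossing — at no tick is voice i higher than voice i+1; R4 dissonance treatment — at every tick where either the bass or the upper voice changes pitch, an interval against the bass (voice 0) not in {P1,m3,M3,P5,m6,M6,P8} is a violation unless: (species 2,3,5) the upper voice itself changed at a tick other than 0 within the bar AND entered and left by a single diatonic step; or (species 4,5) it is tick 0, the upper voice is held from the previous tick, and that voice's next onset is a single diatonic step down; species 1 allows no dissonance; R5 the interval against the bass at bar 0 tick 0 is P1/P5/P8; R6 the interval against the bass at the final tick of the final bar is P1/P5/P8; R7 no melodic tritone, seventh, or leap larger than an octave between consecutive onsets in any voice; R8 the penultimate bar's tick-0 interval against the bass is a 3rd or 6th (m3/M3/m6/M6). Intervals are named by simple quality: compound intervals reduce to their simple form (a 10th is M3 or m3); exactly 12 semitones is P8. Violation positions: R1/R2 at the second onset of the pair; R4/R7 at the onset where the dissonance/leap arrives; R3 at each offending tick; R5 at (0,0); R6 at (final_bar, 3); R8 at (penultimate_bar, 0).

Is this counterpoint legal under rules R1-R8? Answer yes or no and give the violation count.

No (7 violations)

bar 0: v0=A3 v1=A4 (P8)
bar 1: v0=F3 v1=F4 (P8)
bar 2: v0=G3 v1=F4 (m7)
bar 3: v0=E3 v1=B3 (P5)
bar 4: v0=F3 v1=B3 (TT)
bar 5: v0=E3 v1=A3 (P4)
bar 6: v0=F3 v1=B3 (TT)
bar 7: v0=A3 v1=C4 (m3)
bar 8: v0=G3 v1=A4 (M2)
bar 9: v0=A3 v1=A4 (P8)
  R4 @ bar2.0: G3/F4 m7 untreated
  R7 @ bar2.2: F4->B3 leap 6st
  R4 @ bar5.0: E3/A3 P4 untreated
  R4 @ bar6.0: F3/B3 TT untreated
  R4 @ bar8.0: G3/A4 M2 untreated
  R8 @ bar8.0: penult M2 not 3rd/6th
  R2 @ bar9.0: G3/E4 M6 -> A3/A4 P8 similar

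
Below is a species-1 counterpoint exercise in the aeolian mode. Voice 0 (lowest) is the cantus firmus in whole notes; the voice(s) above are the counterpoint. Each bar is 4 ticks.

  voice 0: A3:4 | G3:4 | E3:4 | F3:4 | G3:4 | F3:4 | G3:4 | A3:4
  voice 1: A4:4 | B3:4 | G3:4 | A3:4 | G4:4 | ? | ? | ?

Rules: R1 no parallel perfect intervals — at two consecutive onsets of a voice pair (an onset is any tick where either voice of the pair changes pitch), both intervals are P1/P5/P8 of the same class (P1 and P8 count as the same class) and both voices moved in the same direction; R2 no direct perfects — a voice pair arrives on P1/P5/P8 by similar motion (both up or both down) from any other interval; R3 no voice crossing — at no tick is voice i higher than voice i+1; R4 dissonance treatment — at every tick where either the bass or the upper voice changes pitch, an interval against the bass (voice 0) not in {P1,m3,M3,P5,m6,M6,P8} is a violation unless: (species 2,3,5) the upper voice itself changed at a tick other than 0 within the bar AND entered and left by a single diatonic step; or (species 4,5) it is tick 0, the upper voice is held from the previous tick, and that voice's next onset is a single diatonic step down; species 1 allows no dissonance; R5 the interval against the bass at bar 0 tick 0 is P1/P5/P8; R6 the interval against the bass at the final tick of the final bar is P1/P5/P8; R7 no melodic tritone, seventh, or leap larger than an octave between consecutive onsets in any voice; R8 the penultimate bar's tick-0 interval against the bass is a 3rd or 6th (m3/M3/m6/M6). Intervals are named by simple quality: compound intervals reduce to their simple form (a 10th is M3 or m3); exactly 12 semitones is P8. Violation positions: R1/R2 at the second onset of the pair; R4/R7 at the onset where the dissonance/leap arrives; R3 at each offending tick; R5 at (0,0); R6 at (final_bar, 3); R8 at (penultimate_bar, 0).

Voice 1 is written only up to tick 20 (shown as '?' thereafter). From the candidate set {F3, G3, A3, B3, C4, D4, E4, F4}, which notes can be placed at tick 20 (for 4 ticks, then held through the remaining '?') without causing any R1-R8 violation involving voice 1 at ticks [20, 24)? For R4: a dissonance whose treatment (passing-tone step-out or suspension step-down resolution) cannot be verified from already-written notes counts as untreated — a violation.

{D4}

F3: violates R1,R7
G3: violates R4
A3: violates R7
B3: violates R4
C4: violates R2
D4: legal
E4: violates R4
F4: violates R1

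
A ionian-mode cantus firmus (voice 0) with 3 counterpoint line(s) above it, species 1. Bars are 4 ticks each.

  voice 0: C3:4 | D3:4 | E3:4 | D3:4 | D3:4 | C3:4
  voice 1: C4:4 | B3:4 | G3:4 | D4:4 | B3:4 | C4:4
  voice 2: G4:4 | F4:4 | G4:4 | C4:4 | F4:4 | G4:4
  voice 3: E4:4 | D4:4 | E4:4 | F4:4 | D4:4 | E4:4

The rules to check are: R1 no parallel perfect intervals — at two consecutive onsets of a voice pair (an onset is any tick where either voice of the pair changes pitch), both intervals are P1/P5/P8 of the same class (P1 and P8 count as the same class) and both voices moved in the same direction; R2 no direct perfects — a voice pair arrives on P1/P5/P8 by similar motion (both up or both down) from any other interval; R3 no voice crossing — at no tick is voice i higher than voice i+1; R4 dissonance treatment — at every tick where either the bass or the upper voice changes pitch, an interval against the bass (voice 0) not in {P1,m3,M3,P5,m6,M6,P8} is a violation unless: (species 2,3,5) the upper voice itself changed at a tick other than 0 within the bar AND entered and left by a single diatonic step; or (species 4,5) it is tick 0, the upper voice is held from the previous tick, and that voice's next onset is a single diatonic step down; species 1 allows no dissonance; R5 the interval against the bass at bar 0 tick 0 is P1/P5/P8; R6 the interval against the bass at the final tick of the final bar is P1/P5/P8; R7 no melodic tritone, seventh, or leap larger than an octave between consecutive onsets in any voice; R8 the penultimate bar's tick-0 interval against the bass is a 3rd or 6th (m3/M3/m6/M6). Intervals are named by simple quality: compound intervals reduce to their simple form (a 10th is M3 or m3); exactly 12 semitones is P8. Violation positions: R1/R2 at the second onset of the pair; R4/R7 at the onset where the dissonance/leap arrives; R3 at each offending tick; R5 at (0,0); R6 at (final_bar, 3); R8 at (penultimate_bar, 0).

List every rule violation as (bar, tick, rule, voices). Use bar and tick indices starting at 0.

(0, 0, R3, (2, 3))
(0, 0, R5, (0, 3))
(0, 1, R3, (2, 3))
(0, 2, R3, (2, 3))
(0, 3, R3, (2, 3))
(1, 0, R3, (2, 3))
(1, 1, R3, (2, 3))
(1, 2, R3, (2, 3))
(1, 3, R3, (2, 3))
(2, 0, R1, (0, 3))
(2, 0, R3, (2, 3))
(2, 1, R3, (2, 3))
(2, 2, R3, (2, 3))
(2, 3, R3, (2, 3))
(3, 0, R3, (1, 2))
(3, 0, R4, (0, 2))
(3, 1, R3, (1, 2))
(3, 2, R3, (1, 2))
(3, 3, R3, (1, 2))
(4, 0, R3, (2, 3))
(4, 0, R8, (0, 3))
(4, 1, R3, (2, 3))
(4, 2, R3, (2, 3))
(4, 3, R3, (2, 3))
(5, 0, R2, (1, 2))
(5, 0, R3, (2, 3))
(5, 1, R3, (2, 3))
(5, 2, R3, (2, 3))
(5, 3, R3, (2, 3))
(5, 3, R6, (0, 3))

bar 0: v0=C3 v1=C4 v2=G4 v3=E4 downbeat M3
bar 1: v0=D3 v1=B3 v2=F4 v3=D4 downbeat P8
bar 2: v0=E3 v1=G3 v2=G4 v3=E4 downbeat P8
bar 3: v0=D3 v1=D4 v2=C4 v3=F4 downbeat m3
bar 4: v0=D3 v1=B3 v2=F4 v3=D4 downbeat P8
bar 5: v0=C3 v1=C4 v2=G4 v3=E4 downbeat M3
  -> R3 @ bar 0 tick 0 v(2, 3): G4 above E4
  -> R5 @ bar 0 tick 0 v(0, 3): opens on M3
  -> R3 @ bar 0 tick 1 v(2, 3): G4 above E4
  -> R3 @ bar 0 tick 2 v(2, 3): G4 above E4
  -> R3 @ bar 0 tick 3 v(2, 3): G4 above E4
  -> R3 @ bar 1 tick 0 v(2, 3): F4 above D4
  -> R3 @ bar 1 tick 1 v(2, 3): F4 above D4
  -> R3 @ bar 1 tick 2 v(2, 3): F4 above D4
  -> R3 @ bar 1 tick 3 v(2, 3): F4 above D4
  -> R1 @ bar 2 tick 0 v(0, 3): D3/D4 P8 -> E3/E4 P8 similar
  -> R3 @ bar 2 tick 0 v(2, 3): G4 above E4
  -> R3 @ bar 2 tick 1 v(2, 3): G4 above E4
  -> R3 @ bar 2 tick 2 v(2, 3): G4 above E4
  -> R3 @ bar 2 tick 3 v(2, 3): G4 above E4
  -> R3 @ bar 3 tick 0 v(1, 2): D4 above C4
  -> R4 @ bar 3 tick 0 v(0, 2): D3/C4 m7 untreated
  -> R3 @ bar 3 tick 1 v(1, 2): D4 above C4
  -> R3 @ bar 3 tick 2 v(1, 2): D4 above C4
  -> R3 @ bar 3 tick 3 v(1, 2): D4 above C4
  -> R3 @ bar 4 tick 0 v(2, 3): F4 above D4
  -> R8 @ bar 4 tick 0 v(0, 3): penult P8 not 3rd/6th
  -> R3 @ bar 4 tick 1 v(2, 3): F4 above D4
  -> R3 @ bar 4 tick 2 v(2, 3): F4 above D4
  -> R3 @ bar 4 tick 3 v(2, 3): F4 above D4
  -> R2 @ bar 5 tick 0 v(1, 2): B3/F4 TT -> C4/G4 P5 similar
  -> R3 @ bar 5 tick 0 v(2, 3): G4 above E4
  -> R3 @ bar 5 tick 1 v(2, 3): G4 above E4
  -> R3 @ bar 5 tick 2 v(2, 3): G4 above E4
  -> R3 @ bar 5 tick 3 v(2, 3): G4 above E4
  -> R6 @ bar 5 tick 3 v(0, 3): closes on M3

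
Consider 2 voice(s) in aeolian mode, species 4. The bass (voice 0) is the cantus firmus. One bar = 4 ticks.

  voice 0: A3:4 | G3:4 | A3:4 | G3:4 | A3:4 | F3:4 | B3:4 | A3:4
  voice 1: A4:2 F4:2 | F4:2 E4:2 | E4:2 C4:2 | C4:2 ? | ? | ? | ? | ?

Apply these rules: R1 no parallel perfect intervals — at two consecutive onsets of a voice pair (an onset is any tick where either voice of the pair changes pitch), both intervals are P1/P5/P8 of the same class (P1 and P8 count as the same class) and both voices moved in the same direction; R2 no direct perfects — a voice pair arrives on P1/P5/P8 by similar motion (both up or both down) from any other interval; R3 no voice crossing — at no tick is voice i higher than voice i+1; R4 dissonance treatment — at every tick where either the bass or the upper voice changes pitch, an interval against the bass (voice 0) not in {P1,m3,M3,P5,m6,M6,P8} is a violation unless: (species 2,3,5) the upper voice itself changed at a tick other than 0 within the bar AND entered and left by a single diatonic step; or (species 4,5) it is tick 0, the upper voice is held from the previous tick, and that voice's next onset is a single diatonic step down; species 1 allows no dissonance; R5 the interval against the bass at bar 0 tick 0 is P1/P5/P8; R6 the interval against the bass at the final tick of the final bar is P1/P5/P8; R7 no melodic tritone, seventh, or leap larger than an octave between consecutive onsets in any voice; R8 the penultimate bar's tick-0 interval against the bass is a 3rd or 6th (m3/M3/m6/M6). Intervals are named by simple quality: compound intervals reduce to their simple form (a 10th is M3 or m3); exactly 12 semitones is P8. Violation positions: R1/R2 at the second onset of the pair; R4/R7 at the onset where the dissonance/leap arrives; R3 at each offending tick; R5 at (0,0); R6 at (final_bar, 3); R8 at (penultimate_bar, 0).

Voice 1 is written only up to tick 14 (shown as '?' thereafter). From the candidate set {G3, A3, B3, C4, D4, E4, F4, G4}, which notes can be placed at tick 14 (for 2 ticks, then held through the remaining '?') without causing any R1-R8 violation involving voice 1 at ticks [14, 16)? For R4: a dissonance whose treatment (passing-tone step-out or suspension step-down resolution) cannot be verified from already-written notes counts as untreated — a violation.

{B3, C4, D4, E4, G3, G4}

G3: legal
A3: violates R4
B3: legal
C4: legal
D4: legal
E4: legal
F4: violates R4
G4: legal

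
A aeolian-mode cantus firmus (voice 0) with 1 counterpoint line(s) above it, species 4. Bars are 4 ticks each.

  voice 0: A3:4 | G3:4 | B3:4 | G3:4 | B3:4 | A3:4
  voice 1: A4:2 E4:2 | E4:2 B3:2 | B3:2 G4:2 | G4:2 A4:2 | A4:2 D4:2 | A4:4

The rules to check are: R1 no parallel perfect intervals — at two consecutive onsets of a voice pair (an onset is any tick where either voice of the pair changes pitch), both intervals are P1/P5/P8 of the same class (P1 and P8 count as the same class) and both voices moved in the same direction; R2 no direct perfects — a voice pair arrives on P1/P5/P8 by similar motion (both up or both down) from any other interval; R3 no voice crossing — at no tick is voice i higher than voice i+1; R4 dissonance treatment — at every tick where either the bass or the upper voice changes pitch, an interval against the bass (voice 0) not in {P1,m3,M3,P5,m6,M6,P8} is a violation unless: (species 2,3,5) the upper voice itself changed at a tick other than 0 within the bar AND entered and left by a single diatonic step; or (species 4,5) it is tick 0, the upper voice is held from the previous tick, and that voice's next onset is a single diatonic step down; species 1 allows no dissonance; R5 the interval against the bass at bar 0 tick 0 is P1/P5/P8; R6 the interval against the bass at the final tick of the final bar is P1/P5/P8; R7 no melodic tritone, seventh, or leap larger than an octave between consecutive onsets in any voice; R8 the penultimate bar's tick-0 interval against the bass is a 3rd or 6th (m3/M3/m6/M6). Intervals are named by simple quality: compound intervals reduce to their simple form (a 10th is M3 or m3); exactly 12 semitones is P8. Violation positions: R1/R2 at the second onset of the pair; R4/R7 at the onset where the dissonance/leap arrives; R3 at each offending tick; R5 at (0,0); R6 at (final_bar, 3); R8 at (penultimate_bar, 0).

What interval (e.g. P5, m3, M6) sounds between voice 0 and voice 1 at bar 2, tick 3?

m6

voice 0=B3 voice 1=G4 -> m6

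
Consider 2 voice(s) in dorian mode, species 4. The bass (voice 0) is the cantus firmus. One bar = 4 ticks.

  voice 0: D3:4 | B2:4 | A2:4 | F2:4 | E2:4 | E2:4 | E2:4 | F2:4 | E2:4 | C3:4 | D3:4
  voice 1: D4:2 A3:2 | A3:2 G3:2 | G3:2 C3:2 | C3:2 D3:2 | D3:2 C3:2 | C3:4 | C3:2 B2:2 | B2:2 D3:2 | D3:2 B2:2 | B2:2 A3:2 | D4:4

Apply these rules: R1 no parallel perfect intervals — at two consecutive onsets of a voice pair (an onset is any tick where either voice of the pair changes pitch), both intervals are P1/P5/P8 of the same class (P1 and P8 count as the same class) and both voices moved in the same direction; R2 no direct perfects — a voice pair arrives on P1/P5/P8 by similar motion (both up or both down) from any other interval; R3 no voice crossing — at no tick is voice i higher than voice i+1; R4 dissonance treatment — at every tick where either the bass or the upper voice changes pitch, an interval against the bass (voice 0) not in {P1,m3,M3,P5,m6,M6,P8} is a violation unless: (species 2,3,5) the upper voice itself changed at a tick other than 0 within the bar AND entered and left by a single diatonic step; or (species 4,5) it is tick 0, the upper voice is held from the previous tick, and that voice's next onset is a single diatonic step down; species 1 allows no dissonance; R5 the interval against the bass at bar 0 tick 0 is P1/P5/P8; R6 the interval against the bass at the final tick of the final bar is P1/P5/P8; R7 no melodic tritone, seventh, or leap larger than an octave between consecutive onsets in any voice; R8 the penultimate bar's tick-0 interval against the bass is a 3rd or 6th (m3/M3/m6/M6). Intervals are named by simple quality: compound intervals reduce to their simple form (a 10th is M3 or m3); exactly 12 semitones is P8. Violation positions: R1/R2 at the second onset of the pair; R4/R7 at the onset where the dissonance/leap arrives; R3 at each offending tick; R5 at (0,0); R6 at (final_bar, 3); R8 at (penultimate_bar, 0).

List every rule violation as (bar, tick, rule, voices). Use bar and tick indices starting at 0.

bar 0: v0=D3 v1=D4 downbeat P8
bar 1: v0=B2 v1=A3 downbeat m7
bar 2: v0=A2 v1=G3 downbeat m7
bar 3: v0=F2 v1=C3 downbeat P5
bar 4: v0=E2 v1=D3 downbeat m7
bar 5: v0=E2 v1=C3 downbeat m6
bar 6: v0=E2 v1=C3 downbeat m6
bar 7: v0=F2 v1=B2 downbeat TT
bar 8: v0=E2 v1=D3 downbeat m7
bar 9: v0=C3 v1=B2 downbeat m2
bar 10: v0=D3 v1=D4 downbeat P8
  -> R4 @ bar 2 tick 0 v(0, 1): A2/G3 m7 untreated
  -> R4 @ bar 7 tick 0 v(0, 1): F2/B2 TT untreated
  -> R4 @ bar 8 tick 0 v(0, 1): E2/D3 m7 untreated
  -> R3 @ bar 9 tick 0 v(0, 1): C3 above B2
  -> R4 @ bar 9 tick 0 v(0, 1): C3/B2 m2 untreated
  -> R8 @ bar 9 tick 0 v(0, 1): penult m2 not 3rd/6th
  -> R3 @ bar 9 tick 1 v(0, 1): C3 above B2
  -> R7 @ bar 9 tick 2 v(1,): B2->A3 leap 10st
  -> R2 @ bar 10 tick 0 v(0, 1): C3/A3 M6 -> D3/D4 P8 similar

(2, 0, R4, (0, 1))
(7, 0, R4, (0, 1))
(8, 0, R4, (0, 1))
(9, 0, R3, (0, 1))
(9, 0, R4, (0, 1))
(9, 0, R8, (0, 1))
(9, 1, R3, (0, 1))
(9, 2, R7, (1,))
(10, 0, R2, (0, 1))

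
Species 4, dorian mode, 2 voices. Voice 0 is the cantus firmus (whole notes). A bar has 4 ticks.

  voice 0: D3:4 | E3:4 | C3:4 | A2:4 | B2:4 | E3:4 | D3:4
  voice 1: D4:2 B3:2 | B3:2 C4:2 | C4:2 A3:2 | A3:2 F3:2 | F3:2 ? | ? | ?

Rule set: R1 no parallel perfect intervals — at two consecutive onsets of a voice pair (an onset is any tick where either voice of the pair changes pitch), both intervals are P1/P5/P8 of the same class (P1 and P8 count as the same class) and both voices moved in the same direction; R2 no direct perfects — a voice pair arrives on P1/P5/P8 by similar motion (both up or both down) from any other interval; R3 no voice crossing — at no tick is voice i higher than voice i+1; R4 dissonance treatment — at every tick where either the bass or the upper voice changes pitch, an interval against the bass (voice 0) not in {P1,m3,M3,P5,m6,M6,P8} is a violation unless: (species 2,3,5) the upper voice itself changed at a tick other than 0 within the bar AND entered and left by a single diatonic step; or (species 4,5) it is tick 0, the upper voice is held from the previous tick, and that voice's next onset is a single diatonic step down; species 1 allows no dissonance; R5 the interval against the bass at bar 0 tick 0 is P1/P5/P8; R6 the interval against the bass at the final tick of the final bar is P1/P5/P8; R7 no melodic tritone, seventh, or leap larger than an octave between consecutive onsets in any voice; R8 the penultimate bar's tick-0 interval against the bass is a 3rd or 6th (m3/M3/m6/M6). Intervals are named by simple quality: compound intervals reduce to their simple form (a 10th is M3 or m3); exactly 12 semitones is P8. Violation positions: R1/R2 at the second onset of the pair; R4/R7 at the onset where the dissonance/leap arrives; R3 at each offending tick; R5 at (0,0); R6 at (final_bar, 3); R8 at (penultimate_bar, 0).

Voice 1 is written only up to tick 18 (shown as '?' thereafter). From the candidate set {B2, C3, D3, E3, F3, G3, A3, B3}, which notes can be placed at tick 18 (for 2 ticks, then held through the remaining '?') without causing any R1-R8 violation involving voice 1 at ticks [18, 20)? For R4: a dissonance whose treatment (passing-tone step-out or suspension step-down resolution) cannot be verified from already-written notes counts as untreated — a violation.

{D3, F3, G3}

B2: violates R7
C3: violates R4
D3: legal
E3: violates R4
F3: legal
G3: legal
A3: violates R4
B3: violates R7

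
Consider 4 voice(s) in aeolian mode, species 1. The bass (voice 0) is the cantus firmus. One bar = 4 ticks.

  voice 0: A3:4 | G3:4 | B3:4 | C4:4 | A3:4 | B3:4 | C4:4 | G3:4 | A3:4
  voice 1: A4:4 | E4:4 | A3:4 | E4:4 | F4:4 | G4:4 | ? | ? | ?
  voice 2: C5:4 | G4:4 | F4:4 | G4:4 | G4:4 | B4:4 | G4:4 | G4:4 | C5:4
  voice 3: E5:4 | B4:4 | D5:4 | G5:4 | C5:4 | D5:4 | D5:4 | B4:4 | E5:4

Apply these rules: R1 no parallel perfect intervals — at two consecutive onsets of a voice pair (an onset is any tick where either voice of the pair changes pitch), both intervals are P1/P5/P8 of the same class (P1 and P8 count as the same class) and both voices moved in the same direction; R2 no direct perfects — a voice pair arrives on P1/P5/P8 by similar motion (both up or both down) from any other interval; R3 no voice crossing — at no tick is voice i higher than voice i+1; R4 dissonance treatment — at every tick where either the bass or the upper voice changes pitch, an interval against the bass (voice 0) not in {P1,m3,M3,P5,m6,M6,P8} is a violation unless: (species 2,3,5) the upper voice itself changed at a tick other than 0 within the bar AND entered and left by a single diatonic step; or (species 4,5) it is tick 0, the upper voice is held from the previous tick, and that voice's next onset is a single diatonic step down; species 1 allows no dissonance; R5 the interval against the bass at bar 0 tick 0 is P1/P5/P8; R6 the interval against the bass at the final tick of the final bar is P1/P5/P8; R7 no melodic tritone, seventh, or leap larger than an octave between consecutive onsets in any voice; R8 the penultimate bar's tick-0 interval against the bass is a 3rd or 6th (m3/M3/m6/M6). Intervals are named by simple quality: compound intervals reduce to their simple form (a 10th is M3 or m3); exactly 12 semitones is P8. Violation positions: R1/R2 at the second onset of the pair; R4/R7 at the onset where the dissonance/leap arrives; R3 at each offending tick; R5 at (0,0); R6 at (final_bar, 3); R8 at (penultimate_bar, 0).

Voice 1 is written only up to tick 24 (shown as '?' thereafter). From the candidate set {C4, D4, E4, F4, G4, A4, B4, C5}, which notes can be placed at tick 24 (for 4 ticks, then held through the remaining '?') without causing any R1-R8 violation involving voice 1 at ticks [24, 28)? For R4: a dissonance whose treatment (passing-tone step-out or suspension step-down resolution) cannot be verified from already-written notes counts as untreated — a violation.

{E4, G4}

C4: violates R2
D4: violates R4
E4: legal
F4: violates R4
G4: legal
A4: violates R3
B4: violates R3,R4
C5: violates R2,R3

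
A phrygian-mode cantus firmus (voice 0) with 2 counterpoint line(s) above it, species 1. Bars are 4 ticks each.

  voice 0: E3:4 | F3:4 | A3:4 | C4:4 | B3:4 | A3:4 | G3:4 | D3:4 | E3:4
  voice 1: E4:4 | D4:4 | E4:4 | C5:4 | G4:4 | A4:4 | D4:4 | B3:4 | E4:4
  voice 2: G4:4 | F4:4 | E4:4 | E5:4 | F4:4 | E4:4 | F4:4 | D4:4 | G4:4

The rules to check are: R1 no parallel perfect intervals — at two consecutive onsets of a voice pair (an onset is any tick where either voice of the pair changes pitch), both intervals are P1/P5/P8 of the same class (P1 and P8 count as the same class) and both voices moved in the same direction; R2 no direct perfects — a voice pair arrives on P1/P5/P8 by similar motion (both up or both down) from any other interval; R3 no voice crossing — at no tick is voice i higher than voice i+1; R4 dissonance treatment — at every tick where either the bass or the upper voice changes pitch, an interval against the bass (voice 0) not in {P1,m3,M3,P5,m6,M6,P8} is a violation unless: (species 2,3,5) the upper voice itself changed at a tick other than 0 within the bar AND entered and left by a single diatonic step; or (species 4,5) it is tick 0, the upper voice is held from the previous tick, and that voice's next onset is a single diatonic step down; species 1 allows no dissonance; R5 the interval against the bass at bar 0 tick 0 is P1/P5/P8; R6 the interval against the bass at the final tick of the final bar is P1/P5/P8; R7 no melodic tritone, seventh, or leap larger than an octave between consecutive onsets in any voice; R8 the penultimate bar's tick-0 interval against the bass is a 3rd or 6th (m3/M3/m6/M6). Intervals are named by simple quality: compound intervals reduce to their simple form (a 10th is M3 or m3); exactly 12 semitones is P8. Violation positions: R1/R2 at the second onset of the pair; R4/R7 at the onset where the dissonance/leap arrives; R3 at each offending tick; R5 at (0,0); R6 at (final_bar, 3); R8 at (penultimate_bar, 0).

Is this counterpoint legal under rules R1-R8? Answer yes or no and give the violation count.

No (20 violations)

bar 0: v0=E3 v1=E4 v2=G4 (m3)
bar 1: v0=F3 v1=D4 v2=F4 (P8)
bar 2: v0=A3 v1=E4 v2=E4 (P5)
bar 3: v0=C4 v1=C5 v2=E5 (M3)
bar 4: v0=B3 v1=G4 v2=F4 (TT)
bar 5: v0=A3 v1=A4 v2=E4 (P5)
bar 6: v0=G3 v1=D4 v2=F4 (m7)
bar 7: v0=D3 v1=B3 v2=D4 (P8)
bar 8: v0=E3 v1=E4 v2=G4 (m3)
  R5 @ bar0.0: opens on m3
  R2 @ bar2.0: F3/D4 M6 -> A3/E4 P5 similar
  R2 @ bar3.0: A3/E4 P5 -> C4/C5 P8 similar
  R3 @ bar4.0: G4 above F4
  R4 @ bar4.0: B3/F4 TT untreated
  R7 @ bar4.0: E5->F4 leap 11st
  R3 @ bar4.1: G4 above F4
  R3 @ bar4.2: G4 above F4
  R3 @ bar4.3: G4 above F4
  R2 @ bar5.0: B3/F4 TT -> A3/E4 P5 similar
  R3 @ bar5.0: A4 above E4
  R3 @ bar5.1: A4 above E4
  R3 @ bar5.2: A4 above E4
  R3 @ bar5.3: A4 above E4
  R2 @ bar6.0: A3/A4 P8 -> G3/D4 P5 similar
  R4 @ bar6.0: G3/F4 m7 untreated
  R2 @ bar7.0: G3/F4 m7 -> D3/D4 P8 similar
  R8 @ bar7.0: penult P8 not 3rd/6th
  R2 @ bar8.0: D3/B3 M6 -> E3/E4 P8 similar
  R6 @ bar8.3: closes on m3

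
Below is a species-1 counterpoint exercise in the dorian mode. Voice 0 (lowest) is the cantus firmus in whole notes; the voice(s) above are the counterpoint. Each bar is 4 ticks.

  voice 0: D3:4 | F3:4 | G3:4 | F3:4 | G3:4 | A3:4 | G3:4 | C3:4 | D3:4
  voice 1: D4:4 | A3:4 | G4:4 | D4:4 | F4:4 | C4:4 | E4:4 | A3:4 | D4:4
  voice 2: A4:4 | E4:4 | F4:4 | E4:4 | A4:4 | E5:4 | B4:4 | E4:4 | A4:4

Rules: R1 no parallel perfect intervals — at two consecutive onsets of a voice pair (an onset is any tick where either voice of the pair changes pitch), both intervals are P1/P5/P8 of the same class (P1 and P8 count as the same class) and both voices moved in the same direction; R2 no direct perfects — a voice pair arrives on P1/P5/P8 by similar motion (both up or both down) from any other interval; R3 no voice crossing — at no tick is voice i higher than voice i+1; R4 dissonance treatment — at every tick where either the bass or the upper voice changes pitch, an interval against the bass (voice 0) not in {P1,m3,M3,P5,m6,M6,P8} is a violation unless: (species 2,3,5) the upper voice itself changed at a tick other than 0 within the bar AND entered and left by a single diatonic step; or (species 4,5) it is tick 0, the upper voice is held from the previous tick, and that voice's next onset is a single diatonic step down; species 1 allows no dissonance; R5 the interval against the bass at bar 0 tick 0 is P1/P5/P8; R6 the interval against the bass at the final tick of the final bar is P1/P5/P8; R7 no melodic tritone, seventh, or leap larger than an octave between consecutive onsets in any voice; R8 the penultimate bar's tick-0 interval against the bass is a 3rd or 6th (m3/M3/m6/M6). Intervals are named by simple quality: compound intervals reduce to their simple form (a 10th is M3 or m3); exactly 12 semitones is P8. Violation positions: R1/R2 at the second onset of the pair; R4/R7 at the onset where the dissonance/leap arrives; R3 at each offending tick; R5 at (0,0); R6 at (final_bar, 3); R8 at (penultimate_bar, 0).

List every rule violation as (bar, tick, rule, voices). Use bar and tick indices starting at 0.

(1, 0, R1, (1, 2))
(1, 0, R4, (0, 2))
(2, 0, R2, (0, 1))
(2, 0, R3, (1, 2))
(2, 0, R4, (0, 2))
(2, 0, R7, (1,))
(2, 1, R3, (1, 2))
(2, 2, R3, (1, 2))
(2, 3, R3, (1, 2))
(3, 0, R4, (0, 2))
(4, 0, R4, (0, 1))
(4, 0, R4, (0, 2))
(5, 0, R2, (0, 2))
(7, 0, R1, (1, 2))
(8, 0, R1, (1, 2))
(8, 0, R2, (0, 1))
(8, 0, R2, (0, 2))

bar 0: v0=D3 v1=D4 v2=A4 downbeat P5
bar 1: v0=F3 v1=A3 v2=E4 downbeat M7
bar 2: v0=G3 v1=G4 v2=F4 downbeat m7
bar 3: v0=F3 v1=D4 v2=E4 downbeat M7
bar 4: v0=G3 v1=F4 v2=A4 downbeat M2
bar 5: v0=A3 v1=C4 v2=E5 downbeat P5
bar 6: v0=G3 v1=E4 v2=B4 downbeat M3
bar 7: v0=C3 v1=A3 v2=E4 downbeat M3
bar 8: v0=D3 v1=D4 v2=A4 downbeat P5
  -> R1 @ bar 1 tick 0 v(1, 2): D4/A4 P5 -> A3/E4 P5 similar
  -> R4 @ bar 1 tick 0 v(0, 2): F3/E4 M7 untreated
  -> R2 @ bar 2 tick 0 v(0, 1): F3/A3 M3 -> G3/G4 P8 similar
  -> R3 @ bar 2 tick 0 v(1, 2): G4 above F4
  -> R4 @ bar 2 tick 0 v(0, 2): G3/F4 m7 untreated
  -> R7 @ bar 2 tick 0 v(1,): A3->G4 leap 10st
  -> R3 @ bar 2 tick 1 v(1, 2): G4 above F4
  -> R3 @ bar 2 tick 2 v(1, 2): G4 above F4
  -> R3 @ bar 2 tick 3 v(1, 2): G4 above F4
  -> R4 @ bar 3 tick 0 v(0, 2): F3/E4 M7 untreated
  -> R4 @ bar 4 tick 0 v(0, 1): G3/F4 m7 untreated
  -> R4 @ bar 4 tick 0 v(0, 2): G3/A4 M2 untreated
  -> R2 @ bar 5 tick 0 v(0, 2): G3/A4 M2 -> A3/E5 P5 similar
  -> R1 @ bar 7 tick 0 v(1, 2): E4/B4 P5 -> A3/E4 P5 similar
  -> R1 @ bar 8 tick 0 v(1, 2): A3/E4 P5 -> D4/A4 P5 similar
  -> R2 @ bar 8 tick 0 v(0, 1): C3/A3 M6 -> D3/D4 P8 similar
  -> R2 @ bar 8 tick 0 v(0, 2): C3/E4 M3 -> D3/A4 P5 similar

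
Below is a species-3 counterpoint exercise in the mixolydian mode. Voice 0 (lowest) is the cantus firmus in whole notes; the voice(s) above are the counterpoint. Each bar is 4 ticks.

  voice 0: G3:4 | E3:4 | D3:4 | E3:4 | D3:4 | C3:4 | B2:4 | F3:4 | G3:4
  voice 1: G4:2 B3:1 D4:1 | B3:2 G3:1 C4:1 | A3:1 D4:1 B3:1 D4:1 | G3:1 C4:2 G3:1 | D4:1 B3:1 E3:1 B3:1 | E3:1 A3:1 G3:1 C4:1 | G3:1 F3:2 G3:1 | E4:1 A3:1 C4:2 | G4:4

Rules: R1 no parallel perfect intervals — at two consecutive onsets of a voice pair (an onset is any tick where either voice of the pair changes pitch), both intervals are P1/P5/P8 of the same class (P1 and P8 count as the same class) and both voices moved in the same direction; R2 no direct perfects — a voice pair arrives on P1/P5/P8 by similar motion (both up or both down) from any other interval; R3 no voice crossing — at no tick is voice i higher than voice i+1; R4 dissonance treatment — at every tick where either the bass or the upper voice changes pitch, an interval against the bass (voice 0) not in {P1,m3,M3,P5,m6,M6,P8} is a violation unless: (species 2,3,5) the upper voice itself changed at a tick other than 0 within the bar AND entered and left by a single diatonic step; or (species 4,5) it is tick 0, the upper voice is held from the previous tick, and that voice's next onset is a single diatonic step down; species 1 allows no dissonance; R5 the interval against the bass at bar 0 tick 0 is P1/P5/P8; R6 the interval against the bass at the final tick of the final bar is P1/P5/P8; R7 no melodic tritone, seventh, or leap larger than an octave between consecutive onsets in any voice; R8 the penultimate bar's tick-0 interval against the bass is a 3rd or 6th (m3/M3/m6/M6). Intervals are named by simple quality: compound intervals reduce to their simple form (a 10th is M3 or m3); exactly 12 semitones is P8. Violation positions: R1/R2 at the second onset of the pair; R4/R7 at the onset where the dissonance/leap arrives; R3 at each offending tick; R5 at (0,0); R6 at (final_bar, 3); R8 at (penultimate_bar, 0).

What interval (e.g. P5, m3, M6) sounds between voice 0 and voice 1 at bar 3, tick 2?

m6

voice 0=E3 voice 1=C4 -> m6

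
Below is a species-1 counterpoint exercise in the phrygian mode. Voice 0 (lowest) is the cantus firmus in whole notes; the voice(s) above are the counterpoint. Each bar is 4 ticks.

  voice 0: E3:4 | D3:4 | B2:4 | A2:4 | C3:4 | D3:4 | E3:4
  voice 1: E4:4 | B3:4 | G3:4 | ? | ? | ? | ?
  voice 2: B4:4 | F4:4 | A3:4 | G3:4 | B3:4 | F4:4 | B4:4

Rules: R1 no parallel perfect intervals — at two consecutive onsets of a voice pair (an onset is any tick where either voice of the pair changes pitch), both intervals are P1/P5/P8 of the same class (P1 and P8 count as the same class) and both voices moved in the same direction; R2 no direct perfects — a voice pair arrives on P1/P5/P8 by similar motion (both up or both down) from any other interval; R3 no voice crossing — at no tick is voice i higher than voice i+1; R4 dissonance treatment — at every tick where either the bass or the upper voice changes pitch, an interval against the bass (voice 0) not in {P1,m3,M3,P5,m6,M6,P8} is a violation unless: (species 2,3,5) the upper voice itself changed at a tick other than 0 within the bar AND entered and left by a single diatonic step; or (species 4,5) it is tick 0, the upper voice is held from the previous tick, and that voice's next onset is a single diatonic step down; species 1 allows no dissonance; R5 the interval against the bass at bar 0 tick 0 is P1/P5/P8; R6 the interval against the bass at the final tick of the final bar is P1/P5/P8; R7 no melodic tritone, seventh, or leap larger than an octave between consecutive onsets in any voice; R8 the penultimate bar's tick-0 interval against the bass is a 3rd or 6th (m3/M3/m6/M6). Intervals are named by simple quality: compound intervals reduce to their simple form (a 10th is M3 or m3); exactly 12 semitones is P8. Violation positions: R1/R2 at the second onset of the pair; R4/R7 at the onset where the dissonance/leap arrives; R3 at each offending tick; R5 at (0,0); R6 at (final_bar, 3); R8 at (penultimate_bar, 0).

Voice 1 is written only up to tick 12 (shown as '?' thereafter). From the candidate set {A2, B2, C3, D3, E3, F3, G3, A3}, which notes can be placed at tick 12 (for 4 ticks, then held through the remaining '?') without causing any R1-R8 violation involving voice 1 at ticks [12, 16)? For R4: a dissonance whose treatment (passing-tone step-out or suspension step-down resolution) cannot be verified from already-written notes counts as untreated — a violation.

{F3}

A2: violates R2,R7
B2: violates R4
C3: violates R2
D3: violates R4
E3: violates R2
F3: legal
G3: violates R4
A3: violates R3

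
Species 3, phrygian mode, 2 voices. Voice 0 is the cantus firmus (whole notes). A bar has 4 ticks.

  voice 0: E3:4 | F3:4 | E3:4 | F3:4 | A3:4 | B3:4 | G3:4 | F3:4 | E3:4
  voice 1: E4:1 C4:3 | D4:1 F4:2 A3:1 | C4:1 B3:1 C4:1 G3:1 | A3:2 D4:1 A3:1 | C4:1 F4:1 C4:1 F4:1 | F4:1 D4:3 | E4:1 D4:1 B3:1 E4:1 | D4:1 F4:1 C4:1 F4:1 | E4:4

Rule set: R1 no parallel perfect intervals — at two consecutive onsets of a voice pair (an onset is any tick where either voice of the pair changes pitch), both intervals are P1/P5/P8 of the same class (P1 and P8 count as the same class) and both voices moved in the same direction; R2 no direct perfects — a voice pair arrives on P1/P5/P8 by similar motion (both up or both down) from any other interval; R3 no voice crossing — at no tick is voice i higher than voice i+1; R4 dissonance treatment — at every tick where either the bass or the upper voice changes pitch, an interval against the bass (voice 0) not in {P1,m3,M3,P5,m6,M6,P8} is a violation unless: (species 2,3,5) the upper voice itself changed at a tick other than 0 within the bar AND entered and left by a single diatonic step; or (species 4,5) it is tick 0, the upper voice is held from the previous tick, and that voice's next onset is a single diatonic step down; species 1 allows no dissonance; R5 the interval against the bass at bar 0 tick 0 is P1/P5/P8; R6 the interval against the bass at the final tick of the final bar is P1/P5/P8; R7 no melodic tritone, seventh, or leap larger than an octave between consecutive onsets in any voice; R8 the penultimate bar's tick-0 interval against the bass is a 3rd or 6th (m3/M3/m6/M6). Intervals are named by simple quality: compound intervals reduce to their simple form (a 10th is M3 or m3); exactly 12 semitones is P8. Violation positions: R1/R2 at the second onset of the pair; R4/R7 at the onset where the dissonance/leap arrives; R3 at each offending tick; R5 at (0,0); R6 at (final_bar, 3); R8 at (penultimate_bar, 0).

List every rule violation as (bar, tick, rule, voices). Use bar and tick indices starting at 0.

bar 0: v0=E3 v1=E4 downbeat P8
bar 1: v0=F3 v1=D4 downbeat M6
bar 2: v0=E3 v1=C4 downbeat m6
bar 3: v0=F3 v1=A3 downbeat M3
bar 4: v0=A3 v1=C4 downbeat m3
bar 5: v0=B3 v1=F4 downbeat TT
bar 6: v0=G3 v1=E4 downbeat M6
bar 7: v0=F3 v1=D4 downbeat M6
bar 8: v0=E3 v1=E4 downbeat P8
  -> R4 @ bar 5 tick 0 v(0, 1): B3/F4 TT untreated
  -> R1 @ bar 8 tick 0 v(0, 1): F3/F4 P8 -> E3/E4 P8 similar

(5, 0, R4, (0, 1))
(8, 0, R1, (0, 1))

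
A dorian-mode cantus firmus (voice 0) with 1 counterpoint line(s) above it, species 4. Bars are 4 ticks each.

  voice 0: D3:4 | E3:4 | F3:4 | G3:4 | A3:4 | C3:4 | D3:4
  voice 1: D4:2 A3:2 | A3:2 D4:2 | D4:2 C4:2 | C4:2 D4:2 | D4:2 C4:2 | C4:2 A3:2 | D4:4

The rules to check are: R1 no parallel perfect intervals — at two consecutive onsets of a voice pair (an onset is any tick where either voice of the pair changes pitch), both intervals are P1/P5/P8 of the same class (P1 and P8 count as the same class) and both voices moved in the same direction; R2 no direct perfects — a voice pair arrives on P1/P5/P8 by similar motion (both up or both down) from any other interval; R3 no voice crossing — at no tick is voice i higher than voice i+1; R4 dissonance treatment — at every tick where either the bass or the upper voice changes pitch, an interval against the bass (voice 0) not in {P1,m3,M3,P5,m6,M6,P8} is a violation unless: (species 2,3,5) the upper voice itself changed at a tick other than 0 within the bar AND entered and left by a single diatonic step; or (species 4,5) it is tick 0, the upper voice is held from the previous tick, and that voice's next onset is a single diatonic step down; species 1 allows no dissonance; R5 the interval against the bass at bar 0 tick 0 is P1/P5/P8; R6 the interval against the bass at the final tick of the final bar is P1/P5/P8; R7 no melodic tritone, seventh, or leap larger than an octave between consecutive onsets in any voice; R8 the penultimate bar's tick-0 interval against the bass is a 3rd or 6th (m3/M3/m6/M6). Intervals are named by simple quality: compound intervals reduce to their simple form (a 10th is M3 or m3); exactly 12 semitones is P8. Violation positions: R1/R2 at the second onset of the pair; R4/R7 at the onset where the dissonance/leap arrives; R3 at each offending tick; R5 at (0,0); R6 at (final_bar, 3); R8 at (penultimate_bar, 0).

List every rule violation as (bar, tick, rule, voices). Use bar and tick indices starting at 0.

(1, 0, R4, (0, 1))
(1, 2, R4, (0, 1))
(3, 0, R4, (0, 1))
(5, 0, R8, (0, 1))
(6, 0, R2, (0, 1))

bar 0: v0=D3 v1=D4 downbeat P8
bar 1: v0=E3 v1=A3 downbeat P4
bar 2: v0=F3 v1=D4 downbeat M6
bar 3: v0=G3 v1=C4 downbeat P4
bar 4: v0=A3 v1=D4 downbeat P4
bar 5: v0=C3 v1=C4 downbeat P8
bar 6: v0=D3 v1=D4 downbeat P8
  -> R4 @ bar 1 tick 0 v(0, 1): E3/A3 P4 untreated
  -> R4 @ bar 1 tick 2 v(0, 1): E3/D4 m7 untreated
  -> R4 @ bar 3 tick 0 v(0, 1): G3/C4 P4 untreated
  -> R8 @ bar 5 tick 0 v(0, 1): penult P8 not 3rd/6th
  -> R2 @ bar 6 tick 0 v(0, 1): C3/A3 M6 -> D3/D4 P8 similar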